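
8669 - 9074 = -405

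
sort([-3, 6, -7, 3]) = [-7, -3, 3, 6]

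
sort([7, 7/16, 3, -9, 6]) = [-9, 7/16, 3, 6, 7]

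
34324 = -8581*(-4)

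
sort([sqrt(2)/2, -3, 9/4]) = [-3, sqrt(2)/2, 9/4]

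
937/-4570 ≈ -0.205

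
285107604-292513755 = -7406151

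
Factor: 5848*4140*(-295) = -1*2^5*3^2*5^2*17^1*23^1*43^1*59^1 = -7142162400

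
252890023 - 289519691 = -36629668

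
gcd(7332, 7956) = 156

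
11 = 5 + 6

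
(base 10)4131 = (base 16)1023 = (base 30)4hl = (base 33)3q6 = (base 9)5600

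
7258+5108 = 12366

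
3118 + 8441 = 11559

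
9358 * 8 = 74864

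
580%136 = 36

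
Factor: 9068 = 2^2 * 2267^1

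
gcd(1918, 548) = 274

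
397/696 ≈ 0.570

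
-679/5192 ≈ -0.131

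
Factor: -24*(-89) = 2^3*3^1*89^1 = 2136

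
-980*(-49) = 48020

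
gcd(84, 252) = 84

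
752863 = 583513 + 169350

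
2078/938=2+101/469 ≈ 2.22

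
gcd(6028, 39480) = 4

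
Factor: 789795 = 3^2 * 5^1 * 17551^1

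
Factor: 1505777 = 7^1 * 13^1 * 16547^1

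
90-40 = 50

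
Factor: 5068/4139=2^2 * 7^1 * 181^1 * 4139^(-1)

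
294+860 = 1154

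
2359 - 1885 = 474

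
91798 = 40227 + 51571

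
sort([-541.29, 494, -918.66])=[-918.66, -541.29, 494]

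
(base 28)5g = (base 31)51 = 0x9c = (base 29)5b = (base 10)156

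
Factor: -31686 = -1*2^1*3^1*5281^1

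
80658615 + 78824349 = 159482964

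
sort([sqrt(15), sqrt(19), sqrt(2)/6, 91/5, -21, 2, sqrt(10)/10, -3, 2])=[-21, -3, sqrt(2)/6, sqrt(10)/10, 2, 2, sqrt(15), sqrt(19), 91/5]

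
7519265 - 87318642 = -79799377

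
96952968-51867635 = 45085333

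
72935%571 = 418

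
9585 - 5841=3744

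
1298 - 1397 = -99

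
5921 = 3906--2015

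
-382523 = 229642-612165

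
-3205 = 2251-5456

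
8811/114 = 2937/38 ≈ 77.29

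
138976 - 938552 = -799576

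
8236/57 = 144 + 28/57 ≈ 144.49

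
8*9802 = 78416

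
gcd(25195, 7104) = 1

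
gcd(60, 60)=60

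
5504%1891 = 1722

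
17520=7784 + 9736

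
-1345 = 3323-4668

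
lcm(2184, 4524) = 63336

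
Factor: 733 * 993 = 3^1 * 331^1 * 733^1 = 727869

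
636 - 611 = 25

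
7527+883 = 8410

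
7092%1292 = 632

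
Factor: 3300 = 2^2*3^1*5^2*11^1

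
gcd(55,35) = 5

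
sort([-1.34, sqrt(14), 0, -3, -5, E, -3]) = [-5, -3, -3, -1.34, 0, E, sqrt(14)]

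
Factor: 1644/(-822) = -1*2^1 = -2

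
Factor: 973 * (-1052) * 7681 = -1 * 2^2 * 7^1 * 139^1 * 263^1 * 7681^1 = -7862240876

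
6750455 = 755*8941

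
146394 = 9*16266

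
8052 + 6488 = 14540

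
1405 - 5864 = -4459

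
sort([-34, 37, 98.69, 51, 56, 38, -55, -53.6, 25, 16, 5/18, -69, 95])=[-69, -55, -53.6, -34, 5/18, 16, 25, 37, 38, 51, 56, 95, 98.69]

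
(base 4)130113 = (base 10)1815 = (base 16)717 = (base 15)810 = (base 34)1jd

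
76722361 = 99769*769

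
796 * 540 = 429840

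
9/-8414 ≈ -0.00107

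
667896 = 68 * 9822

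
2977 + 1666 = 4643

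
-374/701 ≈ -0.534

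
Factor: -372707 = -1*372707^1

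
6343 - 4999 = 1344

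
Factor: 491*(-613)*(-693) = 3^2*7^1*11^1*491^1*613^1 = 208581219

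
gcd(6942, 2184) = 78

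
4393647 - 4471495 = -77848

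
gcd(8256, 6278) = 86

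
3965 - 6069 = -2104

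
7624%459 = 280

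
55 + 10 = 65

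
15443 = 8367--7076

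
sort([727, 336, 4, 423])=[4, 336, 423, 727]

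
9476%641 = 502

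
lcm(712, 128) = 11392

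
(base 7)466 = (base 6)1044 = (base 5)1434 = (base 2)11110100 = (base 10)244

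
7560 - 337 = 7223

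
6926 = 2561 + 4365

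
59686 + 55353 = 115039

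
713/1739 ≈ 0.410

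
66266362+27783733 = 94050095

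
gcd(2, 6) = 2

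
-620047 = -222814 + -397233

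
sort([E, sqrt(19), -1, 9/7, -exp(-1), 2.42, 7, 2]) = [-1, -exp(-1), 9/7, 2, 2.42, E, sqrt(19), 7]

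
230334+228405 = 458739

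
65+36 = 101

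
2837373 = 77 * 36849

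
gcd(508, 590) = 2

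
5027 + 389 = 5416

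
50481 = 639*79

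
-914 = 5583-6497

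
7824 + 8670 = 16494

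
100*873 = 87300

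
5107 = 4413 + 694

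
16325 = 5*3265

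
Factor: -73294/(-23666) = 13^1 * 2819^1 * 11833^(-1) = 36647/11833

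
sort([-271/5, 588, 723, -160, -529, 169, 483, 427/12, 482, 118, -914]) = [-914, -529, -160, -271/5, 427/12, 118, 169, 482, 483, 588, 723]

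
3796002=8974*423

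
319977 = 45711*7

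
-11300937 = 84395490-95696427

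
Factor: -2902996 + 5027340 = 2^3 * 265543^1 = 2124344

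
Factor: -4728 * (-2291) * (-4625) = -1 * 2^3 * 3^1 * 5^3 * 29^1 * 37^1 * 79^1 * 197^1 = -50097297000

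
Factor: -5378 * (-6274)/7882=2^1 * 7^(-1) * 563^(-1) * 2689^1 * 3137^1=16870786/3941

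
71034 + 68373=139407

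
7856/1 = 7856 = 7856.00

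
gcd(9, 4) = 1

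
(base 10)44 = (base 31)1d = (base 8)54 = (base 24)1k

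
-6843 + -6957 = -13800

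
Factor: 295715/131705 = 7^1 * 17^1 * 53^(-1) = 119/53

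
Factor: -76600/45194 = -1 * 2^2 * 5^2 * 59^(-1) = -100/59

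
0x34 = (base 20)2c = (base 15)37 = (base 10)52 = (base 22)28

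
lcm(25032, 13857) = 775992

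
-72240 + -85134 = -157374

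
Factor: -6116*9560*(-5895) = 2^5*3^2*5^2*11^1*131^1*139^1*239^1 = 344674519200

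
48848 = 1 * 48848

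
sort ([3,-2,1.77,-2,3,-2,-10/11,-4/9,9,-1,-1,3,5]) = [-2,-2,-2,-1,-1,-10/11,-4/9,1.77,3,3,3,5,9]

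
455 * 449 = 204295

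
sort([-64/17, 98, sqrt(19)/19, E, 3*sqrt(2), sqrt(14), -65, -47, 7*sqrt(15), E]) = [-65, -47, -64/17, sqrt(19)/19, E, E, sqrt(14), 3*sqrt(2), 7*sqrt(15), 98]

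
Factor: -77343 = -1*3^1*7^1*29^1*127^1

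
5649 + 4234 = 9883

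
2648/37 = 71 + 21/37 ≈ 71.57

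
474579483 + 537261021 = 1011840504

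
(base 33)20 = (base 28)2a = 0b1000010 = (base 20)36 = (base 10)66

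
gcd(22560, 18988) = 188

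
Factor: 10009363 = 7^1 * 13^2 * 8461^1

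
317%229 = 88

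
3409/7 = 487 = 487.00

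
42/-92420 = -21/46210 ≈ -0.000454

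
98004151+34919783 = 132923934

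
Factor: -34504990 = -1 * 2^1 * 5^1 * 13^1 * 265423^1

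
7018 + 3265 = 10283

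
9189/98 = 93 + 75/98 ≈ 93.77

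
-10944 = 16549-27493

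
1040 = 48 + 992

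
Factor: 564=2^2*3^1*47^1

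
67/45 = 1 + 22/45 ≈ 1.49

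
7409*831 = 6156879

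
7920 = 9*880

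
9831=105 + 9726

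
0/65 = 0 = 0.00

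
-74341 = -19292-55049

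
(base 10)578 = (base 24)102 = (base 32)i2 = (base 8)1102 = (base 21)16b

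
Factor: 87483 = 3^1*11^2*241^1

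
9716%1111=828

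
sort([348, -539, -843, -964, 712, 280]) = [-964, -843, -539, 280, 348, 712]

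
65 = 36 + 29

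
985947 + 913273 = 1899220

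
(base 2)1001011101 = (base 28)lh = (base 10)605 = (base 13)377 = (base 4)21131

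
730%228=46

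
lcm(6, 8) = 24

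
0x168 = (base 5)2420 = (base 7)1023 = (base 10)360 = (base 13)219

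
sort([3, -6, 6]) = [-6, 3, 6]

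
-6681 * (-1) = 6681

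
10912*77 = 840224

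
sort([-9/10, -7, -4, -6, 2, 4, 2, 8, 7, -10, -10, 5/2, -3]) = [-10, -10, -7, -6, -4, -3, -9/10, 2, 2, 5/2, 4, 7, 8]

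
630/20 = 31 + 1/2 = 31.50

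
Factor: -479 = -1 * 479^1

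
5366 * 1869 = 10029054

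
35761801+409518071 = 445279872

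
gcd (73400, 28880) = 40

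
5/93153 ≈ 0.0000537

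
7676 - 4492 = 3184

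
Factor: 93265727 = 93265727^1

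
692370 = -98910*(-7)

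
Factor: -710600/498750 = -1*2^2*3^(-1)*5^(-2)*7^(-1)*11^1*17^1 = -748/525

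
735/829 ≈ 0.887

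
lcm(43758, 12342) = 481338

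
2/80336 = 1/40168≈0.0000249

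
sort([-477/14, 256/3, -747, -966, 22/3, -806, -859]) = [-966, -859, -806, -747, -477/14, 22/3, 256/3]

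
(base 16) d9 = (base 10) 217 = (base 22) 9j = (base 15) e7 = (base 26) 89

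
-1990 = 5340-7330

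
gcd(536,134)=134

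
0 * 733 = 0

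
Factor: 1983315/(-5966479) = -1*3^1*5^1*19^1*401^(-1)*6959^1*14879^(-1)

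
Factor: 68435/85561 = 5^1*7^(-1)*17^(-1)*719^(-1)*13687^1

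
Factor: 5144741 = 7^1*59^1*12457^1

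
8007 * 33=264231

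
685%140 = 125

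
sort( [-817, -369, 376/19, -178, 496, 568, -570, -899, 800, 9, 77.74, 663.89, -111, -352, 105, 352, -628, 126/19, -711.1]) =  [-899, -817, -711.1, -628, -570, -369, -352, -178, -111, 126/19, 9, 376/19, 77.74, 105, 352, 496, 568, 663.89, 800]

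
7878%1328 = 1238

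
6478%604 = 438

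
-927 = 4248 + -5175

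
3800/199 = 19 + 19/199 ≈ 19.10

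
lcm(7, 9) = 63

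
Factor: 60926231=60926231^1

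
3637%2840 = 797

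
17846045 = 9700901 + 8145144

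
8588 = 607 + 7981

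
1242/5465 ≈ 0.227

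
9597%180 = 57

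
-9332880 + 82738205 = 73405325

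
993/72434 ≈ 0.0137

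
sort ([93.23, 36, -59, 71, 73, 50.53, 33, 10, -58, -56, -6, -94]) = [-94, -59, -58, -56, -6, 10, 33, 36, 50.53, 71, 73, 93.23]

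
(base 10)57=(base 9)63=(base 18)33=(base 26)25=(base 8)71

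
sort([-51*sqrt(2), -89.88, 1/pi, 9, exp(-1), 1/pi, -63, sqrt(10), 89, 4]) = [-89.88, -51*sqrt(2), -63, 1/pi, 1/pi, exp(-1), sqrt(10), 4, 9, 89]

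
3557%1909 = 1648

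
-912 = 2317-3229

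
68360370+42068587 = 110428957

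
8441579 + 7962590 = 16404169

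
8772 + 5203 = 13975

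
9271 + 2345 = 11616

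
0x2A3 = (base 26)PP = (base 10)675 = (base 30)MF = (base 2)1010100011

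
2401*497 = 1193297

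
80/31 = 2 + 18/31 ≈ 2.58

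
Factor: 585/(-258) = -1*2^(-1)*3^1*5^1*13^1*43^(-1) = -195/86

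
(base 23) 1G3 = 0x384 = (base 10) 900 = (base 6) 4100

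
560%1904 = 560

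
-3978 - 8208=-12186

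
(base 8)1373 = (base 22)1cf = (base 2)1011111011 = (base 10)763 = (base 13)469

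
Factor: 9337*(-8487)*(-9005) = 3^2*5^1*23^1*41^1*1801^1*9337^1 = 713584286595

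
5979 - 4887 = 1092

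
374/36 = 187/18 ≈ 10.39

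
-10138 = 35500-45638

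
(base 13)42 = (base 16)36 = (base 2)110110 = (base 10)54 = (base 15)39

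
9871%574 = 113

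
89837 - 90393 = -556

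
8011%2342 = 985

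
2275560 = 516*4410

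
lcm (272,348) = 23664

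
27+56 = 83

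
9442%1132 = 386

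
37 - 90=-53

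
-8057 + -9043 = -17100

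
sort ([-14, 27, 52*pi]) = [-14, 27, 52*pi]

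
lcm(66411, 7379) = 66411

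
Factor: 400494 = 2^1*3^1*66749^1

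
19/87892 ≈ 0.000216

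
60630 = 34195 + 26435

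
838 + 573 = 1411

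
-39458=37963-77421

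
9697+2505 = 12202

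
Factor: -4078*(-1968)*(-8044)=-1*2^7*3^1*41^1*2011^1*2039^1=-64557154176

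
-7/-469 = 1/67 ≈ 0.0149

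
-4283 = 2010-6293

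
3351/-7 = -478 - 5/7 ≈ -478.71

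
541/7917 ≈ 0.0683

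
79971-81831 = -1860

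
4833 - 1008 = 3825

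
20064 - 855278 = -835214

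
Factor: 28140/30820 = 3^1*7^1*23^(-1) = 21/23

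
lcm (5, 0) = 0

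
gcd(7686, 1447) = 1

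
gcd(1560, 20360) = 40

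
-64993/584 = -111 - 169/584 ≈ -111.29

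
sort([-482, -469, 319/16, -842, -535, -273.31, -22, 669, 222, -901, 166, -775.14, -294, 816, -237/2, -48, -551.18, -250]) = [-901, -842, -775.14, -551.18, -535, -482, -469, -294, -273.31, -250, -237/2, -48, -22, 319/16, 166, 222, 669, 816]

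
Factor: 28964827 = 3491^1 * 8297^1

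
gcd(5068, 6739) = 1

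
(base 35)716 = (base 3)102211010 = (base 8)20650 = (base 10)8616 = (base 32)8d8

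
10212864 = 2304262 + 7908602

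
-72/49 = -1 - 23/49 ≈ -1.47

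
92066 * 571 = 52569686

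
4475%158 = 51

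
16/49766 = 8/24883 ≈ 0.000322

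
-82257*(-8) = 658056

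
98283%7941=2991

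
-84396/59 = -1430-26/59 ≈ -1430.44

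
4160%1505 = 1150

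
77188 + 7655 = 84843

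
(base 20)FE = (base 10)314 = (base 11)266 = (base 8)472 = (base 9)378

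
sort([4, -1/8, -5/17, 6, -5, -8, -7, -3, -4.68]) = [-8, -7, -5, -4.68, -3, -5/17, -1/8, 4, 6]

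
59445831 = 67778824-8332993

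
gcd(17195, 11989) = 19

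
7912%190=122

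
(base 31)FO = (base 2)111101001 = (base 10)489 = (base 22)105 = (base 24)K9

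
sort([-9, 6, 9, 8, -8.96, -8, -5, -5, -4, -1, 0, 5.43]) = [-9, -8.96, -8, -5, -5, -4, -1, 0, 5.43, 6, 8, 9]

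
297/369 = 33/41 ≈ 0.805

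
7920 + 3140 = 11060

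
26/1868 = 13/934 ≈ 0.0139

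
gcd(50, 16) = 2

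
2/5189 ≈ 0.000385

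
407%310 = 97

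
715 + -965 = -250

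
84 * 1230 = 103320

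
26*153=3978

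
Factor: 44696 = 2^3 * 37^1 * 151^1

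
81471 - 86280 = -4809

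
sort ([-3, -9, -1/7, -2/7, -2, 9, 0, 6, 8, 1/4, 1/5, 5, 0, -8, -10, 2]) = [-10, -9, -8, -3, -2, -2/7, -1/7, 0, 0, 1/5, 1/4, 2, 5, 6, 8, 9]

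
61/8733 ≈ 0.00698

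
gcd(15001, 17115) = 7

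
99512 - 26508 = 73004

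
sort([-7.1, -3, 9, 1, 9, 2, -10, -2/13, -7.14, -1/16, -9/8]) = [-10, -7.14, -7.1, -3, -9/8, -2/13, -1/16, 1, 2, 9, 9]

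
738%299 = 140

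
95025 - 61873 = 33152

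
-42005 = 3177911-3219916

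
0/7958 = 0 = 0.00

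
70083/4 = 17520 + 3/4 = 17520.75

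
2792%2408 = 384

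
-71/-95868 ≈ 0.000741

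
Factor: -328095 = -1 * 3^2 * 5^1 * 23^1 * 317^1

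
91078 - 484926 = -393848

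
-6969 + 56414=49445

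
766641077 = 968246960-201605883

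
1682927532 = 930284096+752643436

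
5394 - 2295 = 3099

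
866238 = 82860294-81994056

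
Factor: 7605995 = 5^1*1521199^1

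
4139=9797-5658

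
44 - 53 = -9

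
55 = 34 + 21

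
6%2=0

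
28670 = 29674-1004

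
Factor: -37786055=-1*5^1*31^1*243781^1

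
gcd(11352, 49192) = 3784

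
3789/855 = 4+41/95 ≈ 4.43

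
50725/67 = 757 + 6/67 ≈ 757.09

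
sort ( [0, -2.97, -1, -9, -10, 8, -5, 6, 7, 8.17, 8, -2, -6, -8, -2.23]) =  [-10, -9, -8, -6, -5, -2.97, -2.23, -2, -1, 0, 6, 7, 8, 8, 8.17]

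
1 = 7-6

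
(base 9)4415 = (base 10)3254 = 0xcb6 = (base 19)905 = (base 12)1a72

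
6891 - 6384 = 507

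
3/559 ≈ 0.00537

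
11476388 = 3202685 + 8273703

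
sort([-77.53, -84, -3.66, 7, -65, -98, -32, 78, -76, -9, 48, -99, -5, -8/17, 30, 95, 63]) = [-99, -98, -84, -77.53, -76, -65, -32, -9, -5, -3.66, -8/17, 7, 30, 48, 63, 78, 95]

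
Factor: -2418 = -1*2^1*3^1*13^1*31^1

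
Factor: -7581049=-1*7^1*1083007^1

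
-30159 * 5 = -150795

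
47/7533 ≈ 0.00624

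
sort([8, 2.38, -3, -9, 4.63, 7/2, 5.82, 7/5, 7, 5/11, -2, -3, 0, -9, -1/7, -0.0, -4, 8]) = [-9, -9, -4, -3, -3, -2, -1/7, 0, -0.0, 5/11, 7/5, 2.38, 7/2, 4.63, 5.82, 7, 8, 8]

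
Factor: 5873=7^1*839^1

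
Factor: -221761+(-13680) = -1 * 235441^1 = -235441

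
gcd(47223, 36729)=5247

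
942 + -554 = 388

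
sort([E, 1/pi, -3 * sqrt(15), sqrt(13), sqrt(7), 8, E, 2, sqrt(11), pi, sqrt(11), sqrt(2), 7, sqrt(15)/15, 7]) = [-3 * sqrt(15), sqrt(15)/15, 1/pi, sqrt(2), 2, sqrt(7), E, E, pi, sqrt(11), sqrt(11), sqrt(13), 7, 7, 8]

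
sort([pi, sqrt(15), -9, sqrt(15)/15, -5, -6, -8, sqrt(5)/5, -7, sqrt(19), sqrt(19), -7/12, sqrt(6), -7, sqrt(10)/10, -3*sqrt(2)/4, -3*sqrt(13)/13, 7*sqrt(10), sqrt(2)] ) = [-9, -8, -7, -7, -6, -5, -3*sqrt(2)/4, -3*sqrt(13)/13, -7/12, sqrt(15)/15, sqrt(10)/10, sqrt(5)/5, sqrt(2), sqrt(6), pi, sqrt(15), sqrt(19), sqrt(19), 7*sqrt(10)] 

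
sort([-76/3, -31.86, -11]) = [-31.86, -76/3, -11]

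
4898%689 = 75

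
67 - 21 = 46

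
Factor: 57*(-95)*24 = -1*2^3*3^2*5^1*19^2 = -129960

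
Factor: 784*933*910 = 2^5*3^1*5^1*7^3*13^1*311^1 = 665639520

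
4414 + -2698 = 1716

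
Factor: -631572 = -1 * 2^2 * 3^1 * 52631^1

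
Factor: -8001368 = -1*2^3*1000171^1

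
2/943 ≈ 0.00212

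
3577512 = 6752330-3174818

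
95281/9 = 10586 + 7/9 ≈ 10586.78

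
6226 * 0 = 0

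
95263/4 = 23815+3/4 = 23815.75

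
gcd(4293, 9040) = 1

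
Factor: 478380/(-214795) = -1*2^2*3^1*19^(-2)*67^1 = -804/361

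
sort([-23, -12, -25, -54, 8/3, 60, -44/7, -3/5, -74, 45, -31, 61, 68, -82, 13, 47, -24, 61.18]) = [-82, -74, -54, -31, -25, -24, -23, -12, -44/7, -3/5, 8/3, 13, 45, 47, 60, 61, 61.18, 68]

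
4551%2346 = 2205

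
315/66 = 4+17/22 ≈ 4.77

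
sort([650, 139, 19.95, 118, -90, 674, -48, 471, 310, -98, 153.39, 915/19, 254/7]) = [-98, -90, -48, 19.95, 254/7, 915/19, 118, 139, 153.39, 310, 471, 650, 674]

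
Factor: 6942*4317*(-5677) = -1*2^1*3^2*7^1*13^1*89^1*811^1*1439^1 = -170131821678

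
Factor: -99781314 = -1*2^1*3^1*23^1*723053^1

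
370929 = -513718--884647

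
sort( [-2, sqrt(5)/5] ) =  [-2, sqrt(5)/5] 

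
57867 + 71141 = 129008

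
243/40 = 6 + 3/40≈6.08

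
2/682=1/341 ≈ 0.00293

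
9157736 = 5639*1624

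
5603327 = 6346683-743356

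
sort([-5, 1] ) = [-5, 1] 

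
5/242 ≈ 0.0207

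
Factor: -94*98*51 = -1*2^2*3^1*7^2*17^1*47^1 = -469812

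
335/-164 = -2 - 7/164 ≈ -2.04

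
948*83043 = 78724764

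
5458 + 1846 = 7304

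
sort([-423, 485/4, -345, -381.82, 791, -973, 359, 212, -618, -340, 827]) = [-973, -618, -423, -381.82, -345, -340, 485/4, 212, 359, 791, 827]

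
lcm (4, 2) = 4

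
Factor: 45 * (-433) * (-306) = 2^1 * 3^4 * 5^1 * 17^1 * 433^1 = 5962410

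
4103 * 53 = 217459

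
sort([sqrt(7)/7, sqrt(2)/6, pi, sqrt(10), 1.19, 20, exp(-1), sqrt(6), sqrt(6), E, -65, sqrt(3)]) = [-65, sqrt(2)/6, exp(-1), sqrt(7)/7, 1.19, sqrt(3), sqrt(6), sqrt(6), E, pi, sqrt(10), 20]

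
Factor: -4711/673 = -1*7^1 = -7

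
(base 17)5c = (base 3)10121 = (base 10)97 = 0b1100001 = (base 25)3m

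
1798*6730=12100540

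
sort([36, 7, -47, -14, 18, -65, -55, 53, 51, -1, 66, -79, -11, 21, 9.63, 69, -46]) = [-79, -65, -55, -47, -46, -14, -11, -1, 7, 9.63, 18, 21, 36, 51, 53, 66, 69]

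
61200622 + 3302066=64502688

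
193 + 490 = 683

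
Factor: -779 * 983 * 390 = -1 * 2^1 * 3^1 * 5^1 * 13^1 * 19^1 * 41^1 * 983^1 = -298645230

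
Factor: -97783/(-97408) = 2^(-7)*7^1*61^1*229^1*761^(-1)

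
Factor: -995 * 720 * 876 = -1 * 2^6 * 3^3 * 5^2 * 73^1 * 199^1 = -627566400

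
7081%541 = 48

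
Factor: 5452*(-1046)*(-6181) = 2^3*7^1*29^1*47^1*523^1*883^1 = 35248957352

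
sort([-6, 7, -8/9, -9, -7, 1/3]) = [-9, -7, -6, -8/9, 1/3, 7]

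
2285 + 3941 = 6226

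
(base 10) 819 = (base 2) 1100110011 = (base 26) 15d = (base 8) 1463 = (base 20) 20j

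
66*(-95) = -6270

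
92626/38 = 46313/19 ≈ 2437.53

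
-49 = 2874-2923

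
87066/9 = 9674 = 9674.00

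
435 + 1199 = 1634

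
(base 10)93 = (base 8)135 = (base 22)45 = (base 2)1011101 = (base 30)33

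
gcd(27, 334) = 1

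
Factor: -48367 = -1*11^1*4397^1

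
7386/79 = 93 + 39/79≈93.49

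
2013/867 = 671/289 ≈ 2.32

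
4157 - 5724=-1567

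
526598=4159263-3632665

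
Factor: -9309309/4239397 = -1 * 3^1 * 967^1 * 3209^1 * 4239397^(-1)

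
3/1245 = 1/415 ≈ 0.00241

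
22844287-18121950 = 4722337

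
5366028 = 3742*1434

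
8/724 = 2/181 ≈ 0.0110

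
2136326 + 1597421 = 3733747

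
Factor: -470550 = -1*2^1*3^1*5^2*3137^1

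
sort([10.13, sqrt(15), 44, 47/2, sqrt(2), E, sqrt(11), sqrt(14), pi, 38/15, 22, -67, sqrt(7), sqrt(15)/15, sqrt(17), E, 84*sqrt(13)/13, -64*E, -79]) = [-64*E, -79, -67, sqrt(15)/15, sqrt(2), 38/15, sqrt(7), E, E, pi, sqrt(11), sqrt(14), sqrt(15), sqrt(17), 10.13, 22, 84*sqrt(13)/13, 47/2, 44]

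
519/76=6 + 63/76 ≈ 6.83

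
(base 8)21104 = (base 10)8772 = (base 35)75m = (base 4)2021010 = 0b10001001000100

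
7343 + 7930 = 15273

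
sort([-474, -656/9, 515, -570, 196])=[-570, -474, -656/9, 196, 515]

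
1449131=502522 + 946609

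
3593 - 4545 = -952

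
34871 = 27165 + 7706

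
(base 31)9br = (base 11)6858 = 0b10001100111001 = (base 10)9017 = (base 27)c9q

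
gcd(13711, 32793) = 1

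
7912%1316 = 16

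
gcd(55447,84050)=1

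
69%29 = 11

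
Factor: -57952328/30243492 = -1*2^1*3^(-2)*7^1*251^(-1)*3347^(-1)*1034863^1 = -14488082/7560873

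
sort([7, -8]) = [-8, 7]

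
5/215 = 1/43≈0.0233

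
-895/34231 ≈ -0.0261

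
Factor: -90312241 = -1 * 90312241^1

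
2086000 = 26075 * 80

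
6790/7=970=970.00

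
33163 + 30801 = 63964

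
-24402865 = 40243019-64645884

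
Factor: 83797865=5^1 * 557^1 * 30089^1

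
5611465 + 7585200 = 13196665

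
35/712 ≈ 0.0492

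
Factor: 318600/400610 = 2^2*3^3*5^1*7^(-1)*97^(-1) = 540/679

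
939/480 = 313/160 ≈ 1.96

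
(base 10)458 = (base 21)10h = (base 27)gq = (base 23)jl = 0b111001010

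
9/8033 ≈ 0.00112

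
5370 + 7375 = 12745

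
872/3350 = 436/1675 ≈ 0.260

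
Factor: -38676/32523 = -1*2^2*11^1*37^(-1) = -44/37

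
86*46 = 3956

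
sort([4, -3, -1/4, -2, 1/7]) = [-3, -2, -1/4, 1/7, 4]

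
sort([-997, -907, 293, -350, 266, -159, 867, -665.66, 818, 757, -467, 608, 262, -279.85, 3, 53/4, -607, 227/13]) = [-997, -907, -665.66, -607, -467, -350, -279.85, -159, 3, 53/4, 227/13, 262, 266, 293, 608, 757, 818, 867]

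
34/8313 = 2/489 ≈ 0.00409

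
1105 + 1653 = 2758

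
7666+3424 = 11090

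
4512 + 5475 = 9987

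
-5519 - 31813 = -37332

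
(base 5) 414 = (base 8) 155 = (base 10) 109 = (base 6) 301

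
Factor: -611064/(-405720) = 3^2*5^(-1)*7^(-2)*41^1 = 369/245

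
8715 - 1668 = 7047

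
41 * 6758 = 277078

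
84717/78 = 1086 + 3/26 ≈ 1086.12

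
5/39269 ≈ 0.000127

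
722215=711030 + 11185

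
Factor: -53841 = -1 * 3^1 * 131^1 * 137^1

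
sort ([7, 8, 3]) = [3, 7, 8]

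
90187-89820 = 367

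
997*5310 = 5294070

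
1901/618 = 3 + 47/618 ≈ 3.08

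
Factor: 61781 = 61781^1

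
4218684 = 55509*76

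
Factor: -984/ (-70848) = 2^ (-3) * 3^ (-2) = 1/72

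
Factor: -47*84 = -1*2^2*3^1*7^1*47^1 = -3948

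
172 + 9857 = 10029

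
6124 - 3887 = 2237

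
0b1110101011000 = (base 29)8r1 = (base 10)7512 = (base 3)101022020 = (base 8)16530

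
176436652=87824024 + 88612628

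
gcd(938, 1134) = 14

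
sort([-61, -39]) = [-61, -39]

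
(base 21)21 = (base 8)53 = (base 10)43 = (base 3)1121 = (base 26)1h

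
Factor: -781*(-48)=2^4*3^1*11^1*71^1=37488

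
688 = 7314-6626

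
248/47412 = 62/11853 ≈ 0.00523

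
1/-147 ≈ -0.00680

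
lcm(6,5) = 30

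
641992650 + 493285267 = 1135277917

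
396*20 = 7920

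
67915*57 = 3871155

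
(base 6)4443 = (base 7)3006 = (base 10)1035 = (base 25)1ga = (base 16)40b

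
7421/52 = 142 + 37/52 ≈ 142.71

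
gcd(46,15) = 1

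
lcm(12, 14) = 84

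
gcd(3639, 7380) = 3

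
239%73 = 20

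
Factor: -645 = -1*3^1*5^1*43^1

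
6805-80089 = -73284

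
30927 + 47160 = 78087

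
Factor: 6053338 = 2^1*3026669^1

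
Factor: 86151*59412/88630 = 2^1*3^2*5^ (-1)*13^1*47^2*4951^1*8863^ (-1) = 2559201606/44315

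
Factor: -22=-1*2^1*11^1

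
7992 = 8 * 999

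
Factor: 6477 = 3^1*17^1*127^1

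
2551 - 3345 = -794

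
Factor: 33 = 3^1 * 11^1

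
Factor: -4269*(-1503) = 3^3*167^1*1423^1 = 6416307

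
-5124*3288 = -16847712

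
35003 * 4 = 140012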